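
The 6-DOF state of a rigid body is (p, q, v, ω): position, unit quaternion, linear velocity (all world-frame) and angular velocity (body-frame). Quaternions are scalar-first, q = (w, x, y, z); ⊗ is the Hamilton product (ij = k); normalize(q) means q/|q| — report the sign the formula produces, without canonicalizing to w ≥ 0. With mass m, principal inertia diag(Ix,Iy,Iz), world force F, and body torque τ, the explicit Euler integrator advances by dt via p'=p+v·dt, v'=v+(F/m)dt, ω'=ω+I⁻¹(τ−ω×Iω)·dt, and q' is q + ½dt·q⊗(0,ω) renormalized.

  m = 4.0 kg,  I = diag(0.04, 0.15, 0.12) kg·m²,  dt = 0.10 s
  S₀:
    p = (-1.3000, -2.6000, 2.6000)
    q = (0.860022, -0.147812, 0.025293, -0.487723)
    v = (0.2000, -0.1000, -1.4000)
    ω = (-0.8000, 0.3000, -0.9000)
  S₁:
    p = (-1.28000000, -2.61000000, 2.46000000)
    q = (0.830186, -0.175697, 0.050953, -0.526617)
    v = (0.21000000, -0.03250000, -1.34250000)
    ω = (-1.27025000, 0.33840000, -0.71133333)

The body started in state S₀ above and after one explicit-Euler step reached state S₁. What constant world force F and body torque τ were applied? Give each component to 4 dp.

F = (0.4000, 2.7000, 2.3000)
τ = (-0.1800, 0.0000, 0.2000)

v₁ − v₀ = (0.01000000, 0.06750000, 0.05750000)
m·(v₁−v₀)/dt = (0.4000, 2.7000, 2.3000)
rate change Δω = (-0.47025000, 0.03840000, 0.18866667)
I·α + gyro = (-0.1800, 0.0000, 0.2000)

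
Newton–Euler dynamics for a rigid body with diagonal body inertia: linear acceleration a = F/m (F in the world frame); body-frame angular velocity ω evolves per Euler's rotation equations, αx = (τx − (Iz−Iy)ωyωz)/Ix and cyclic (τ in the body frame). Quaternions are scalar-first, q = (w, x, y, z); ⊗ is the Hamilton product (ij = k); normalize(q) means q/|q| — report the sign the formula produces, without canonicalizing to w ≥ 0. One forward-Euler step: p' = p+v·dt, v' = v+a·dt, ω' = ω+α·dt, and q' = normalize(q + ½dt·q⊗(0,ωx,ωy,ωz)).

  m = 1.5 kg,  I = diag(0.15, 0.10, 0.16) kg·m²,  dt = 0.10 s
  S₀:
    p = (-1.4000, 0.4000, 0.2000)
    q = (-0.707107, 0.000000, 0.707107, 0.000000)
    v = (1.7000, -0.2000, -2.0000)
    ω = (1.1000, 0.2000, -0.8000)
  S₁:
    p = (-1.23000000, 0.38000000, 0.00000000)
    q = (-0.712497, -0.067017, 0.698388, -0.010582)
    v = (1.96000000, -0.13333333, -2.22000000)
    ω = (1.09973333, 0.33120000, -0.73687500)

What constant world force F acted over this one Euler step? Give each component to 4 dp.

Δv = v₁−v₀ = (0.26000000, 0.06666667, -0.22000000)
F = m·Δv/dt = (3.9000, 1.0000, -3.3000)

F = (3.9000, 1.0000, -3.3000)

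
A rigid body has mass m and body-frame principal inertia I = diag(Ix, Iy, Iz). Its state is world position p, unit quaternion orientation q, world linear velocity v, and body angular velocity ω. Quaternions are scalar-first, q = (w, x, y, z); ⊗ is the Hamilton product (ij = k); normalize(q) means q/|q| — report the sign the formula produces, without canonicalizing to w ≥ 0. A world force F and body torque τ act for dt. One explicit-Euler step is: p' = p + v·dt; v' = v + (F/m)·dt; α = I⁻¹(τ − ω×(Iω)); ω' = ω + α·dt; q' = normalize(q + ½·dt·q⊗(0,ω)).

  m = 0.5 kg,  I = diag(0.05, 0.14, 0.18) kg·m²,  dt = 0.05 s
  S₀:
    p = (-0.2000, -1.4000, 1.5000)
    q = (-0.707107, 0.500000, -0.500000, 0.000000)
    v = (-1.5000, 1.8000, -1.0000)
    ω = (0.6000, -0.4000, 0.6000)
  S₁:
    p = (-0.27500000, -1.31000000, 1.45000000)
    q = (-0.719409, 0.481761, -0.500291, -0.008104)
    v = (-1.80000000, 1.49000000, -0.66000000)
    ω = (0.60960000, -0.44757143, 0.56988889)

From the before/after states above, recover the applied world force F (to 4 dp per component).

F = (-3.0000, -3.1000, 3.4000)

Δv = v₁−v₀ = (-0.30000000, -0.31000000, 0.34000000)
F = m·Δv/dt = (-3.0000, -3.1000, 3.4000)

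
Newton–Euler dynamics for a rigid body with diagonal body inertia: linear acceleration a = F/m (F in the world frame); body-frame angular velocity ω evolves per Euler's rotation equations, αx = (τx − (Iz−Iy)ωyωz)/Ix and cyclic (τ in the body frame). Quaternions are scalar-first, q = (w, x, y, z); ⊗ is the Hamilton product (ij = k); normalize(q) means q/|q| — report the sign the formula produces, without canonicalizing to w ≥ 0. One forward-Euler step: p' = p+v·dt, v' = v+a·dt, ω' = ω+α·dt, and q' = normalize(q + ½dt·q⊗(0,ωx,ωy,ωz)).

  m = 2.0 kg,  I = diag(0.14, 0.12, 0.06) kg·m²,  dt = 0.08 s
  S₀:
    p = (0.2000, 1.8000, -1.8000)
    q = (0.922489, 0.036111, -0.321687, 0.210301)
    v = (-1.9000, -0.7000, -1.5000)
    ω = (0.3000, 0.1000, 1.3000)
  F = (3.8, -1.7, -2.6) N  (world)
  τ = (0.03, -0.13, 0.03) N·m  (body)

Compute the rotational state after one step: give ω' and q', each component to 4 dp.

ω' = (0.3216, -0.0075, 1.3408)
q' = (0.9111, 0.0296, -0.3169, 0.2619)

angular accel α = (0.2700, -1.3433, 0.5100)
ω + α·dt = (0.3216, -0.0075, 1.3408)
Hamilton product q⊗(0,ω) = (-0.2520559, -0.1624765, 0.1083949, 1.2993529)
q' = normalize(q + ½dt·q⊗(0,ω)) = (0.9111, 0.0296, -0.3169, 0.2619)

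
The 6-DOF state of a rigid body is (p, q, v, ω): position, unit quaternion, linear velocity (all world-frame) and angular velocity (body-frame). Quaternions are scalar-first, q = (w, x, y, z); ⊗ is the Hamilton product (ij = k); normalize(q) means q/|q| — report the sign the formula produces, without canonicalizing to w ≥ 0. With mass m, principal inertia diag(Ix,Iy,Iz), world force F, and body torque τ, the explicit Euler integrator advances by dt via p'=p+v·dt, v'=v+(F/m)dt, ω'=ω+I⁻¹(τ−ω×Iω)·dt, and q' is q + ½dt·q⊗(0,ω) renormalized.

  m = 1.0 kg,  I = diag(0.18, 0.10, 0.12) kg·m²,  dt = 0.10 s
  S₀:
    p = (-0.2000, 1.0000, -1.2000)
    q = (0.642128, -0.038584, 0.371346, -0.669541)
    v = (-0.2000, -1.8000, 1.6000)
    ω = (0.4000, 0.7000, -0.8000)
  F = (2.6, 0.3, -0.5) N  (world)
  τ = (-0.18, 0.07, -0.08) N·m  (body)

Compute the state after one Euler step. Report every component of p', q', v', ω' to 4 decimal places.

precession coupling ω×(Iω) = (-0.0112, -0.0192, -0.0224)
angular accel α = (-0.9378, 0.8920, -0.4800)
ω' = ω + α·dt = (0.3062, 0.7892, -0.8480)
q⊗(0,ω) = (-0.7801414, 0.4284531, 0.1508060, -0.6892496)
updated quaternion q' = (0.6022, -0.0171, 0.3783, -0.7029)
a = (2.6000, 0.3000, -0.5000)
p + v·dt = (-0.2200, 0.8200, -1.0400)
v + (F/m)dt = (0.0600, -1.7700, 1.5500)

p' = (-0.2200, 0.8200, -1.0400)
q' = (0.6022, -0.0171, 0.3783, -0.7029)
v' = (0.0600, -1.7700, 1.5500)
ω' = (0.3062, 0.7892, -0.8480)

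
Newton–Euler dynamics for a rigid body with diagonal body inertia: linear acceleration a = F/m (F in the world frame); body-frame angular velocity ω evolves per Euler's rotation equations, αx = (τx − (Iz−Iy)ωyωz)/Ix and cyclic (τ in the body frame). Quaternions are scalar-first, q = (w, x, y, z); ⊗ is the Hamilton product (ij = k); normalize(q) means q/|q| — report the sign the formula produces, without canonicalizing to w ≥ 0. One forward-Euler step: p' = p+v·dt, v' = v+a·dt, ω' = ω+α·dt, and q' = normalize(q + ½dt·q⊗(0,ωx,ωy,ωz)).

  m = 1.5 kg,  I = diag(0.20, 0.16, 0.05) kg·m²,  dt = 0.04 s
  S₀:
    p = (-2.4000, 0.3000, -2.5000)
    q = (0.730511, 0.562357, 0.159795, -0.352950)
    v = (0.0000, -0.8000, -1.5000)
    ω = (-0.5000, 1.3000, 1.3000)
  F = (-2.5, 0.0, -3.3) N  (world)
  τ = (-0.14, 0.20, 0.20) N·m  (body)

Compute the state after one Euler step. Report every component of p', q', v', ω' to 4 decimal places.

p + v·dt = (-2.4000, 0.2680, -2.5600)
new velocity v' = (-0.0667, -0.8000, -1.5880)
angular accel α = (0.2295, 1.8594, 3.4800)
ω + α·dt = (-0.4908, 1.3744, 1.4392)
q⊗(0,ω) = (0.5322800, 0.3013130, 0.3950752, 1.7606259)
updated quaternion q' = (0.7406, 0.5680, 0.1676, -0.3175)

p' = (-2.4000, 0.2680, -2.5600)
q' = (0.7406, 0.5680, 0.1676, -0.3175)
v' = (-0.0667, -0.8000, -1.5880)
ω' = (-0.4908, 1.3744, 1.4392)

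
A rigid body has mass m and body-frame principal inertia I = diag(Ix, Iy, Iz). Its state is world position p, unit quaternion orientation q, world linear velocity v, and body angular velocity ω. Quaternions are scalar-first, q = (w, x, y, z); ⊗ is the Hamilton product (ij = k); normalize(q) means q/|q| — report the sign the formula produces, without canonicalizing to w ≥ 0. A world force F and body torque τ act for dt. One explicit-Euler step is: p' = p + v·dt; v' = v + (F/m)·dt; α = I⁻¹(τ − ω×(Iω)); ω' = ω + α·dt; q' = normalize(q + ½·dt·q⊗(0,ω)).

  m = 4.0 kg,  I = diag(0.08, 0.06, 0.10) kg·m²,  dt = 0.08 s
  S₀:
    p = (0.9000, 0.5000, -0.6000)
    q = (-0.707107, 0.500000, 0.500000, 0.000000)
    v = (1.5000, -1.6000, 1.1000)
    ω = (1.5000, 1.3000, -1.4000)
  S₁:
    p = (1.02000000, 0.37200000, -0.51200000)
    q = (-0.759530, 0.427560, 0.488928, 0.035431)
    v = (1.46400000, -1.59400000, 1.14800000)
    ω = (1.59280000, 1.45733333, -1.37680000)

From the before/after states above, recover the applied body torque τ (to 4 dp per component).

τ = (0.0200, 0.1600, -0.0100)

rate change Δω = (0.09280000, 0.15733333, 0.02320000)
gyro term ω₀×Iω₀ = (-0.0728, 0.0420, -0.0390)
τ = I·(Δω/dt) + ω₀×(Iω₀) = (0.0200, 0.1600, -0.0100)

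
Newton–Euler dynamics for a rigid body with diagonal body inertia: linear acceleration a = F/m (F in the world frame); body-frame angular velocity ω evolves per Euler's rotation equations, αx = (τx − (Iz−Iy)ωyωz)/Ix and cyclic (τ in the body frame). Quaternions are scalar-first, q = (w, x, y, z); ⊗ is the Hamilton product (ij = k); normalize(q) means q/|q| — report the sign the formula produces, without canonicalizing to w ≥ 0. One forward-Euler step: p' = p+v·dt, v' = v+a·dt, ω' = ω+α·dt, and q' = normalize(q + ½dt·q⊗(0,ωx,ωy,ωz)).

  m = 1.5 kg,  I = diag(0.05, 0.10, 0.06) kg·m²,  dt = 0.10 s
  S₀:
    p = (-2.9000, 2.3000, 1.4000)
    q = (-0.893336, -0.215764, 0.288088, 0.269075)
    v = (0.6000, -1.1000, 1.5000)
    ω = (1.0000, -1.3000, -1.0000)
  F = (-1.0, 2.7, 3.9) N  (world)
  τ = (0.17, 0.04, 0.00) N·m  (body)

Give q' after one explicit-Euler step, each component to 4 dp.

Hamilton product q⊗(0,ω) = (0.8593534, -0.8316265, 1.2146478, 0.8857412)
q' = normalize(q + ½dt·q⊗(0,ω)) = (-0.8465, -0.2562, 0.3472, 0.3119)

q' = (-0.8465, -0.2562, 0.3472, 0.3119)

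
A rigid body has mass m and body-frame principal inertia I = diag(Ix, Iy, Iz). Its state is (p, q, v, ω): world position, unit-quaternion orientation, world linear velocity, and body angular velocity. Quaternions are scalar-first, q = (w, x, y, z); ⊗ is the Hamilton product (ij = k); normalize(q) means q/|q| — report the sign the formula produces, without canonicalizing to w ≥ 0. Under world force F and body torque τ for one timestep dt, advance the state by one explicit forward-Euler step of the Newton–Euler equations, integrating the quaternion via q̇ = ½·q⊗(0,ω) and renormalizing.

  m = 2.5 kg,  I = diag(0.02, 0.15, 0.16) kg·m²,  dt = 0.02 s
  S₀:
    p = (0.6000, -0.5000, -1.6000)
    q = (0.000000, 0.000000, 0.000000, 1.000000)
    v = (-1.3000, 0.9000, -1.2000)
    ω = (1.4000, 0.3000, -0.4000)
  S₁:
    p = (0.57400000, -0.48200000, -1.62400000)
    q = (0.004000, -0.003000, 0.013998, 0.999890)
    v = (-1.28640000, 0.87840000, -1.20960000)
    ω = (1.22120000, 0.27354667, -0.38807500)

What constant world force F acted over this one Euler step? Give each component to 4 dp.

F = (1.7000, -2.7000, -1.2000)

velocity change Δv = (0.01360000, -0.02160000, -0.00960000)
applied force F = (1.7000, -2.7000, -1.2000)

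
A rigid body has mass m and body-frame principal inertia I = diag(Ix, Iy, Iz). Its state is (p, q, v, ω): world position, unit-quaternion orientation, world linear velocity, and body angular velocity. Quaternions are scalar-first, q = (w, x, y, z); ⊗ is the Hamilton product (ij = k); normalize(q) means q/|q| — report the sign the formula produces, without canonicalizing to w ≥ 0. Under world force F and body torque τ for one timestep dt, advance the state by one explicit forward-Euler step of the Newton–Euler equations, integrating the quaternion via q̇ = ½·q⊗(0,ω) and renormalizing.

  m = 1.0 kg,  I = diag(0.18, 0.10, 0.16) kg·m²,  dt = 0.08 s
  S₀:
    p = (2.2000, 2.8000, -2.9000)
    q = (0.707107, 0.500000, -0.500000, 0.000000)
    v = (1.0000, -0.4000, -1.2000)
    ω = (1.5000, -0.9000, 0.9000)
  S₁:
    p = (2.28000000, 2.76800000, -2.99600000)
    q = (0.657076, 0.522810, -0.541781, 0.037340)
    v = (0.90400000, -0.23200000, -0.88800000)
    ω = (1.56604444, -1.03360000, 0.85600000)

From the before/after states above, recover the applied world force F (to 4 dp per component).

F = (-1.2000, 2.1000, 3.9000)

v₁ − v₀ = (-0.09600000, 0.16800000, 0.31200000)
applied force F = (-1.2000, 2.1000, 3.9000)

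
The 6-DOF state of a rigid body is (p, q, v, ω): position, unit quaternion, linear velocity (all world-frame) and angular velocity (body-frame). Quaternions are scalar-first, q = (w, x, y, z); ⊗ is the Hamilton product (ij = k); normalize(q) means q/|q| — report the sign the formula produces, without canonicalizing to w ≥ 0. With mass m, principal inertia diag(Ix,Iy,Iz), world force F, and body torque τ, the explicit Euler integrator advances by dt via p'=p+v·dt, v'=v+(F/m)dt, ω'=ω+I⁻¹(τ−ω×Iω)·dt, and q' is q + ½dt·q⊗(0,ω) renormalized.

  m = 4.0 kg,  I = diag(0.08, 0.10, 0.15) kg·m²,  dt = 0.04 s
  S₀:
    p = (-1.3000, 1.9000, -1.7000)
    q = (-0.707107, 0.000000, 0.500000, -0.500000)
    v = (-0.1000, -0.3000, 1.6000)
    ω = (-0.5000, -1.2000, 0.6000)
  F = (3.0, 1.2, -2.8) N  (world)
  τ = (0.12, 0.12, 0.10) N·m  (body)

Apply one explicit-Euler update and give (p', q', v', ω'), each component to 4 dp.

precession coupling ω×(Iω) = (-0.0360, 0.0210, 0.0120)
α = I⁻¹(τ − ω×Iω) = (1.9500, 0.9900, 0.5867)
ω + α·dt = (-0.4220, -1.1604, 0.6235)
q⊗(0,ω) = (0.9000000, 0.0535535, 1.0985284, -0.1742642)
q + ½dt·q⊗(0,ω), renormalized = (-0.6888, 0.0011, 0.5218, -0.5033)
a = F/m = (0.7500, 0.3000, -0.7000)
new position p' = (-1.3040, 1.8880, -1.6360)
v + (F/m)dt = (-0.0700, -0.2880, 1.5720)

p' = (-1.3040, 1.8880, -1.6360)
q' = (-0.6888, 0.0011, 0.5218, -0.5033)
v' = (-0.0700, -0.2880, 1.5720)
ω' = (-0.4220, -1.1604, 0.6235)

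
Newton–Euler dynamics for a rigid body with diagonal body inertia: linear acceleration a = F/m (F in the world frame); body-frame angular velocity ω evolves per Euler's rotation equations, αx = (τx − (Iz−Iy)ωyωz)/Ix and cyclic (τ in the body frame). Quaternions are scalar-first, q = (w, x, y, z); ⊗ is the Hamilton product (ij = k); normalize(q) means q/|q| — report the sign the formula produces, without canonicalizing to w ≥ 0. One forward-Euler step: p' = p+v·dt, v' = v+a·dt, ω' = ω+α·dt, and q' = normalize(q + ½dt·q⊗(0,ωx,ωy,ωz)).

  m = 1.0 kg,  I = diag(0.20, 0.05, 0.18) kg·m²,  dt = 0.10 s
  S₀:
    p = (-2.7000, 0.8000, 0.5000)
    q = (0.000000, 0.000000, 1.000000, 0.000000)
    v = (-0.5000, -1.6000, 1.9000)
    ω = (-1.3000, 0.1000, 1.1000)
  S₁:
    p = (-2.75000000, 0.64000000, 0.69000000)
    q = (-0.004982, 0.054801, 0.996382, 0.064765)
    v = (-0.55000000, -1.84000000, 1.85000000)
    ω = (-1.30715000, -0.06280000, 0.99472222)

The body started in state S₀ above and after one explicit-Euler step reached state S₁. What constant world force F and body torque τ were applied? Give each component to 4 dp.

velocity change Δv = (-0.05000000, -0.24000000, -0.05000000)
F = m·Δv/dt = (-0.5000, -2.4000, -0.5000)
rate change Δω = (-0.00715000, -0.16280000, -0.10527778)
ω₀×(Iω₀) = (0.0143, -0.0286, 0.0195)
applied torque τ = (0.0000, -0.1100, -0.1700)

F = (-0.5000, -2.4000, -0.5000)
τ = (0.0000, -0.1100, -0.1700)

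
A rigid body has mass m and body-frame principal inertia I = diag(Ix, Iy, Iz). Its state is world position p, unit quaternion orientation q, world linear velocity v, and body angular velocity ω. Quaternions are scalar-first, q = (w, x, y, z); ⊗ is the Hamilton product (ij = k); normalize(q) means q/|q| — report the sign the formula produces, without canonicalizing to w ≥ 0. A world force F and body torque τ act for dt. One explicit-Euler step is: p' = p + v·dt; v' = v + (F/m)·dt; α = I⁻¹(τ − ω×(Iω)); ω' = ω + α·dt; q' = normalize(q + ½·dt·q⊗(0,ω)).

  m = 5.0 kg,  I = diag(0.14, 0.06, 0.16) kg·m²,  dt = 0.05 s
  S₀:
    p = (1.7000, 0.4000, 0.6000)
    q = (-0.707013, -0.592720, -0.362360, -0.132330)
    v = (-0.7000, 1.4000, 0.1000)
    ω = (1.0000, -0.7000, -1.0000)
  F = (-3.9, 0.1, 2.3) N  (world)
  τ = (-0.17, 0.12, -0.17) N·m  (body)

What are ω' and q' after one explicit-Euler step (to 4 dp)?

ω×(Iω) gyroscopic = (0.0700, 0.0200, 0.0560)
(τ − ω×Iω)/I = (-1.7143, 1.6667, -1.4125)
new body rate ω' = (0.9143, -0.6167, -1.0706)
2q̇ = q⊗(0,ω) = (0.2067380, -0.4372840, -0.2301409, 1.4842770)
q' = normalize(q + ½dt·q⊗(0,ω)) = (-0.7013, -0.6032, -0.3678, -0.0951)

ω' = (0.9143, -0.6167, -1.0706)
q' = (-0.7013, -0.6032, -0.3678, -0.0951)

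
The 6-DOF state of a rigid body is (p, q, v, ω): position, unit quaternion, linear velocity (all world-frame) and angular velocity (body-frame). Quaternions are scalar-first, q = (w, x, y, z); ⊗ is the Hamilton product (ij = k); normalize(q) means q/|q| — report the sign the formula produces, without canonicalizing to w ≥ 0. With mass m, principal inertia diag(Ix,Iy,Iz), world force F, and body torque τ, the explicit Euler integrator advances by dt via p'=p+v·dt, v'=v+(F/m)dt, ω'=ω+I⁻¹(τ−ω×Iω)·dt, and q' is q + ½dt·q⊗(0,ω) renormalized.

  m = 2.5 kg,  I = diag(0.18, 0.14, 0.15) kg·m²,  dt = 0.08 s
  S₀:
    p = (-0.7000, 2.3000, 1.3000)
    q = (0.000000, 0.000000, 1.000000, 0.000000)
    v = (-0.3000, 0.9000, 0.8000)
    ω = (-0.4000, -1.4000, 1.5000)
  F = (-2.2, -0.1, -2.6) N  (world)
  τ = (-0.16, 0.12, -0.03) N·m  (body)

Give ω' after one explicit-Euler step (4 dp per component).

ω×(Iω) gyroscopic = (-0.0210, -0.0180, -0.0224)
angular accel α = (-0.7722, 0.9857, -0.0507)
new body rate ω' = (-0.4618, -1.3211, 1.4959)

ω' = (-0.4618, -1.3211, 1.4959)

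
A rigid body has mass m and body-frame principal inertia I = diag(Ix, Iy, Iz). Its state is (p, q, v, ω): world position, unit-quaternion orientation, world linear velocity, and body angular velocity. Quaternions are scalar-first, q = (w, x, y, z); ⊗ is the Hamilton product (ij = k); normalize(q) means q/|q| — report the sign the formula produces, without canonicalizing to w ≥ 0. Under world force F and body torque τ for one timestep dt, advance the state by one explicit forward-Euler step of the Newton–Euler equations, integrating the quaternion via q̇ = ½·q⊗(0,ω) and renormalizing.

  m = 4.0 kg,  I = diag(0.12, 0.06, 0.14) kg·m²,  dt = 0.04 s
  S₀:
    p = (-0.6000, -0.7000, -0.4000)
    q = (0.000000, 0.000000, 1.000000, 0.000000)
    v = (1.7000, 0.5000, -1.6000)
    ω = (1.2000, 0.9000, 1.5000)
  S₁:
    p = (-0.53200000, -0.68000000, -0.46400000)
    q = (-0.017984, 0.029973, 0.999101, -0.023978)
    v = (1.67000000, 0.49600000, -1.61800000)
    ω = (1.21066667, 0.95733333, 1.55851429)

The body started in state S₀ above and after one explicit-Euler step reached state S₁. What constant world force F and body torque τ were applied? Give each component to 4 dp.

velocity change Δv = (-0.03000000, -0.00400000, -0.01800000)
F = m·Δv/dt = (-3.0000, -0.4000, -1.8000)
Δω = ω₁−ω₀ = (0.01066667, 0.05733333, 0.05851429)
applied torque τ = (0.1400, 0.0500, 0.1400)

F = (-3.0000, -0.4000, -1.8000)
τ = (0.1400, 0.0500, 0.1400)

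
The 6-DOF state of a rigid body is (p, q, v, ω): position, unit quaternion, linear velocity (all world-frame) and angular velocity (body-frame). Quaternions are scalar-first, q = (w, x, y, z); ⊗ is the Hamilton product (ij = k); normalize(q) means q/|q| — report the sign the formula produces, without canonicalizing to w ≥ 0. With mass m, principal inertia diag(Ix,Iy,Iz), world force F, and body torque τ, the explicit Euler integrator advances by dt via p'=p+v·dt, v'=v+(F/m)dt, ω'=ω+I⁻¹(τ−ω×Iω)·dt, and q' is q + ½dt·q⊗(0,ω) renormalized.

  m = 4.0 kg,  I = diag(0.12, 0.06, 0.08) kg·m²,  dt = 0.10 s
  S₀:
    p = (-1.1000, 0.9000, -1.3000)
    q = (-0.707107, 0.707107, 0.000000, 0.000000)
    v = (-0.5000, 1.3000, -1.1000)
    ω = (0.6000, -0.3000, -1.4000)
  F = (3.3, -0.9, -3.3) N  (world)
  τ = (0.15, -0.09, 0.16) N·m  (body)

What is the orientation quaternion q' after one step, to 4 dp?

2q̇ = q⊗(0,ω) = (-0.4242642, -0.4242642, 1.2020819, 0.7778177)
updated quaternion q' = (-0.7261, 0.6838, 0.0599, 0.0388)

q' = (-0.7261, 0.6838, 0.0599, 0.0388)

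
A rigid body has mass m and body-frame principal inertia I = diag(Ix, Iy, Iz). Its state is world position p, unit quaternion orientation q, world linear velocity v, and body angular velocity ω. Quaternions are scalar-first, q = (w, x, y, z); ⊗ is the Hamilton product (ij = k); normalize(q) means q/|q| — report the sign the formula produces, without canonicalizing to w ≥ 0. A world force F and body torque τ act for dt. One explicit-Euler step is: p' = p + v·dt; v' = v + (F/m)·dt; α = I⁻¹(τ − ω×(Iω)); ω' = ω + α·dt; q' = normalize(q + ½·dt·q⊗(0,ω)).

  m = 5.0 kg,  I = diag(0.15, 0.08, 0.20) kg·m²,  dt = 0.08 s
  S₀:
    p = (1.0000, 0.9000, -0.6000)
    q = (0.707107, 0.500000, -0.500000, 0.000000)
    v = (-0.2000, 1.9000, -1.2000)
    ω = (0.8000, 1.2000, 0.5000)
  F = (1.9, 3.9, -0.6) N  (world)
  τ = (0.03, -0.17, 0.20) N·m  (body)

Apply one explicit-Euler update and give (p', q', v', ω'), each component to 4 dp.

precession coupling ω×(Iω) = (0.0720, -0.0200, -0.0672)
angular accel α = (-0.2800, -1.8750, 1.3360)
ω + α·dt = (0.7776, 1.0500, 0.6069)
q⊗(0,ω) = (0.2000000, 0.3156856, 0.5985284, 1.3535535)
q + ½dt·q⊗(0,ω), renormalized = (0.7138, 0.5117, -0.4752, 0.0540)
p + v·dt = (0.9840, 1.0520, -0.6960)
v + (F/m)dt = (-0.1696, 1.9624, -1.2096)

p' = (0.9840, 1.0520, -0.6960)
q' = (0.7138, 0.5117, -0.4752, 0.0540)
v' = (-0.1696, 1.9624, -1.2096)
ω' = (0.7776, 1.0500, 0.6069)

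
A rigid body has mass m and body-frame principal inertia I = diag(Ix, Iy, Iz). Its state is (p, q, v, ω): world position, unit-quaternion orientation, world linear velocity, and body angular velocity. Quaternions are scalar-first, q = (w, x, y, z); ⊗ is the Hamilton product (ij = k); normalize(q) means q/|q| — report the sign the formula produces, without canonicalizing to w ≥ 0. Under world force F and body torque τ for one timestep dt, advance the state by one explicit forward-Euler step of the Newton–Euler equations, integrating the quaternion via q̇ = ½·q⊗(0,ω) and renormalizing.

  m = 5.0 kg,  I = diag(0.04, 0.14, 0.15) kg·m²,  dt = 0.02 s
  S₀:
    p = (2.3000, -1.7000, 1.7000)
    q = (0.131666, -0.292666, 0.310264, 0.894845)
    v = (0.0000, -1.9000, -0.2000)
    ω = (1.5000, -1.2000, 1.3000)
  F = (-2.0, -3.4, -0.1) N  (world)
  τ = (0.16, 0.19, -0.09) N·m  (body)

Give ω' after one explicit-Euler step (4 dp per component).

ω×(Iω) gyroscopic = (-0.0156, -0.2145, -0.1800)
angular accel α = (4.3900, 2.8893, 0.6000)
ω + α·dt = (1.5878, -1.1422, 1.3120)

ω' = (1.5878, -1.1422, 1.3120)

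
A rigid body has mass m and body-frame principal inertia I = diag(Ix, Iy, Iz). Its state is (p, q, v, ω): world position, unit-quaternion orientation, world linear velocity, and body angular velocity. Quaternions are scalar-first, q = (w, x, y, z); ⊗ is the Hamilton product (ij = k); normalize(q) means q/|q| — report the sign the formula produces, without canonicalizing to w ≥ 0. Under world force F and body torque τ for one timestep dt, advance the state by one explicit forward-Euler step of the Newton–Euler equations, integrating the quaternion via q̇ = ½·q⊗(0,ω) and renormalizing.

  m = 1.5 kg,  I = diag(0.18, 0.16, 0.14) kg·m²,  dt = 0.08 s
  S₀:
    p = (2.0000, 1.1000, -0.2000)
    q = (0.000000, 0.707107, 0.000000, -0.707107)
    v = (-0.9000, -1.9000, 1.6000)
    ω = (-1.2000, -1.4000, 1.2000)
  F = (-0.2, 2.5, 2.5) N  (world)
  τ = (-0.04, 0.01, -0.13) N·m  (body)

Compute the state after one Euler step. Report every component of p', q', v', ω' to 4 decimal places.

p' = (1.9280, 0.9480, -0.0720)
q' = (0.0676, 0.6649, 0.0000, -0.7438)
v' = (-0.9107, -1.7667, 1.7333)
ω' = (-1.2327, -1.3662, 1.1449)

p + v·dt = (1.9280, 0.9480, -0.0720)
new velocity v' = (-0.9107, -1.7667, 1.7333)
gyro term ω×Iω = (0.0336, -0.0576, -0.0336)
(τ − ω×Iω)/I = (-0.4089, 0.4225, -0.6886)
new body rate ω' = (-1.2327, -1.3662, 1.1449)
q⊗(0,ω) = (1.6970568, -0.9899498, 0.0000000, -0.9899498)
q + ½dt·q⊗(0,ω), renormalized = (0.0676, 0.6649, 0.0000, -0.7438)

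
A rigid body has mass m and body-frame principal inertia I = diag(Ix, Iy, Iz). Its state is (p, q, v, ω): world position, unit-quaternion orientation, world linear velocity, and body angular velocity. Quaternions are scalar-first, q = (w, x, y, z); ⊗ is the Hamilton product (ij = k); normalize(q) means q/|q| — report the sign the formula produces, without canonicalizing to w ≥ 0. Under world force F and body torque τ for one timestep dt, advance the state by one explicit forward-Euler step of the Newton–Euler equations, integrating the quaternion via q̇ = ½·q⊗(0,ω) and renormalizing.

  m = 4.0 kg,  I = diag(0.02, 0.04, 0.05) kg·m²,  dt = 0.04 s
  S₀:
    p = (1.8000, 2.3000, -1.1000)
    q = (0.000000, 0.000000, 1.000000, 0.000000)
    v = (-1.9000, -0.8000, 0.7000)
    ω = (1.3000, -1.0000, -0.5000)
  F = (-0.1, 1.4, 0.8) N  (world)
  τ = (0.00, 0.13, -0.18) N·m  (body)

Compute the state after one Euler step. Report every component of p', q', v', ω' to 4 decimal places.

p' = (1.7240, 2.2680, -1.0720)
q' = (0.0200, -0.0100, 0.9994, -0.0260)
v' = (-1.9010, -0.7860, 0.7080)
ω' = (1.2900, -0.8895, -0.6232)

a = (-0.0250, 0.3500, 0.2000)
p' = p + v·dt = (1.7240, 2.2680, -1.0720)
v' = v + a·dt = (-1.9010, -0.7860, 0.7080)
gyro term ω×Iω = (0.0050, 0.0195, -0.0260)
α = I⁻¹(τ − ω×Iω) = (-0.2500, 2.7625, -3.0800)
ω' = ω + α·dt = (1.2900, -0.8895, -0.6232)
2q̇ = q⊗(0,ω) = (1.0000000, -0.5000000, 0.0000000, -1.3000000)
q + ½dt·q⊗(0,ω), renormalized = (0.0200, -0.0100, 0.9994, -0.0260)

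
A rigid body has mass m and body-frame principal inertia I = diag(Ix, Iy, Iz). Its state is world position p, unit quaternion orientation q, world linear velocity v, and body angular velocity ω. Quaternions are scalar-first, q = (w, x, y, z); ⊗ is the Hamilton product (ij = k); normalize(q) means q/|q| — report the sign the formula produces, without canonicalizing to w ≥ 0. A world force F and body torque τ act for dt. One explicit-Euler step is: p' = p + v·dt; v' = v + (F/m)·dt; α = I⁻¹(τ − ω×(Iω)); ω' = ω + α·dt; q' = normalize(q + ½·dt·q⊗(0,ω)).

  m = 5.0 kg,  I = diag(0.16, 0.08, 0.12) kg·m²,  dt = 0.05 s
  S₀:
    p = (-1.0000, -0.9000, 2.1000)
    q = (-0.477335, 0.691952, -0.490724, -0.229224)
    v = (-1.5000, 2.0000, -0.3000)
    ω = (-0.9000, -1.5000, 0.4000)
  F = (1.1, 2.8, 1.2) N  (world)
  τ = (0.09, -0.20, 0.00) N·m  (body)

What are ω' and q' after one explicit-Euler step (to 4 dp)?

ω' = (-0.8644, -1.6160, 0.4450)
q' = (-0.4774, 0.6885, -0.4741, -0.2707)

α = I⁻¹(τ − ω×Iω) = (0.7125, -2.3200, 0.9000)
ω + α·dt = (-0.8644, -1.6160, 0.4450)
q⊗(0,ω) = (-0.0216396, -0.1105241, 0.6455233, -1.6705136)
q' = normalize(q + ½dt·q⊗(0,ω)) = (-0.4774, 0.6885, -0.4741, -0.2707)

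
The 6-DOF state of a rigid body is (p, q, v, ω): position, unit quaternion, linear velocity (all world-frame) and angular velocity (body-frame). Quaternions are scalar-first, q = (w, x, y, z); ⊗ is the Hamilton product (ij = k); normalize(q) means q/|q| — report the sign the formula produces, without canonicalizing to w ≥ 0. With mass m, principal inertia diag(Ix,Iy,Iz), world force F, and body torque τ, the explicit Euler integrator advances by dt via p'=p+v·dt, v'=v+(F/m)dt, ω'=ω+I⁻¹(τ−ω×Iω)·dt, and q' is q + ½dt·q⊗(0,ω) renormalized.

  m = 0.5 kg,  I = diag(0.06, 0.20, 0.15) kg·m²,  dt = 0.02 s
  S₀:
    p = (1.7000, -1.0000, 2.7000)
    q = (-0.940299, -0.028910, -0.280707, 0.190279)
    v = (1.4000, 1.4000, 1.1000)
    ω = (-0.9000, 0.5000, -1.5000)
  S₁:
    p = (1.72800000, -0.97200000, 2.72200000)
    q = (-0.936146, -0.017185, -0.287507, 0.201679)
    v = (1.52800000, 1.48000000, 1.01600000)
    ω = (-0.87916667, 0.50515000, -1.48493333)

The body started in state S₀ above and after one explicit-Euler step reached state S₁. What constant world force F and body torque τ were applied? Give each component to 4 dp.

F = (3.2000, 2.0000, -2.1000)
τ = (0.1000, -0.0700, 0.0500)

Δω = ω₁−ω₀ = (0.02083333, 0.00515000, 0.01506667)
gyro term ω₀×Iω₀ = (0.0375, -0.1215, -0.0630)
I·α + gyro = (0.1000, -0.0700, 0.0500)
velocity change Δv = (0.12800000, 0.08000000, -0.08400000)
F = m·Δv/dt = (3.2000, 2.0000, -2.1000)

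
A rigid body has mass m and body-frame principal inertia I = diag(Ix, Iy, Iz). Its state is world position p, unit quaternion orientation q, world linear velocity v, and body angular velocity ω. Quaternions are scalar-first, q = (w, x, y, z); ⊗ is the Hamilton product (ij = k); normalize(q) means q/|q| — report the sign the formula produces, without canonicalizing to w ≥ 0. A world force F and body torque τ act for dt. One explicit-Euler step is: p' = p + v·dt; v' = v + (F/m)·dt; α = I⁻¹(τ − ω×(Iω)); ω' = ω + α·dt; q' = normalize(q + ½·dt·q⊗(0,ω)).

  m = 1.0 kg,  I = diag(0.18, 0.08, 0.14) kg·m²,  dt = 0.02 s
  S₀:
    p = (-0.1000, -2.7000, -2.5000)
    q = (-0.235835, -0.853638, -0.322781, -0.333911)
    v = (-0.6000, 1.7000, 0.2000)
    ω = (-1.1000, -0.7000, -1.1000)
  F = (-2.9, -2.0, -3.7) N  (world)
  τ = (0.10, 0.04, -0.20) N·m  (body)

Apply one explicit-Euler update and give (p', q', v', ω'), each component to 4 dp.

p' = (-0.1120, -2.6660, -2.4960)
q' = (-0.2511, -0.8497, -0.3268, -0.3288)
v' = (-0.6580, 1.6600, 0.1260)
ω' = (-1.0940, -0.7021, -1.1176)

ω×(Iω) gyroscopic = (0.0462, 0.0484, -0.0770)
angular accel α = (0.2989, -0.1050, -0.8786)
ω + α·dt = (-1.0940, -0.7021, -1.1176)
2q̇ = q⊗(0,ω) = (-1.5322506, 0.3807399, -0.4066152, 0.5019060)
updated quaternion q' = (-0.2511, -0.8497, -0.3268, -0.3288)
a = (-2.9000, -2.0000, -3.7000)
p' = p + v·dt = (-0.1120, -2.6660, -2.4960)
v + (F/m)dt = (-0.6580, 1.6600, 0.1260)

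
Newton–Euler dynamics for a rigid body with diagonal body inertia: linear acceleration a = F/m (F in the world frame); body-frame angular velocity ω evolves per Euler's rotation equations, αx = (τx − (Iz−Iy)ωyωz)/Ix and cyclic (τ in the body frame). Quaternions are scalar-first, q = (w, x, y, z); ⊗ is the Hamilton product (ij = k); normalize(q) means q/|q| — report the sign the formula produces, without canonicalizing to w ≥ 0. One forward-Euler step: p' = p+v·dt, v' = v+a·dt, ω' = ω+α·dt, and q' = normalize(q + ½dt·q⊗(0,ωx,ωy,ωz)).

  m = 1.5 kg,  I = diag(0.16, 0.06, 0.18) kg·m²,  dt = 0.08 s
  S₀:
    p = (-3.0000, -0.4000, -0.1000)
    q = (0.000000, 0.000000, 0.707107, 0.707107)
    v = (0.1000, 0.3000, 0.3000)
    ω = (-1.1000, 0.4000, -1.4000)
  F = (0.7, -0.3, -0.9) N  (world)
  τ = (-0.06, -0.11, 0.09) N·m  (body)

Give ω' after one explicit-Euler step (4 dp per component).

ω' = (-1.0964, 0.2944, -1.3796)

gyro term ω×Iω = (-0.0672, -0.0308, 0.0440)
(τ − ω×Iω)/I = (0.0450, -1.3200, 0.2556)
ω + α·dt = (-1.0964, 0.2944, -1.3796)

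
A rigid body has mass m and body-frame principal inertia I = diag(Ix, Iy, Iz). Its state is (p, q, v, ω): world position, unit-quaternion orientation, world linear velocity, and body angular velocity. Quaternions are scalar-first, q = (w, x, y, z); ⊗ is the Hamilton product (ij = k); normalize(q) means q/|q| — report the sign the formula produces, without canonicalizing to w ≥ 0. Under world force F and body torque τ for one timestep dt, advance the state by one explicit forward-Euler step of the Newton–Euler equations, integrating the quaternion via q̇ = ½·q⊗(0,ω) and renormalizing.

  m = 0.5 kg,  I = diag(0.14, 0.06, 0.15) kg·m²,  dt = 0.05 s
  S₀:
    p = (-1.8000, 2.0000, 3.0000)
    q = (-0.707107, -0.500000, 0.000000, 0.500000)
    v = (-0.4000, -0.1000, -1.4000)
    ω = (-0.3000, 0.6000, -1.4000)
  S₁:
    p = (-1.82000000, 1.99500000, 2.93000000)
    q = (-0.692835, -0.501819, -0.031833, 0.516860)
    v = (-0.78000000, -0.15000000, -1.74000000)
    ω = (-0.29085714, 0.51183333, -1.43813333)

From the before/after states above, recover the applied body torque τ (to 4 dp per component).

τ = (-0.0500, -0.1100, -0.1000)

ω₁ − ω₀ = (0.00914286, -0.08816667, -0.03813333)
I·α + gyro = (-0.0500, -0.1100, -0.1000)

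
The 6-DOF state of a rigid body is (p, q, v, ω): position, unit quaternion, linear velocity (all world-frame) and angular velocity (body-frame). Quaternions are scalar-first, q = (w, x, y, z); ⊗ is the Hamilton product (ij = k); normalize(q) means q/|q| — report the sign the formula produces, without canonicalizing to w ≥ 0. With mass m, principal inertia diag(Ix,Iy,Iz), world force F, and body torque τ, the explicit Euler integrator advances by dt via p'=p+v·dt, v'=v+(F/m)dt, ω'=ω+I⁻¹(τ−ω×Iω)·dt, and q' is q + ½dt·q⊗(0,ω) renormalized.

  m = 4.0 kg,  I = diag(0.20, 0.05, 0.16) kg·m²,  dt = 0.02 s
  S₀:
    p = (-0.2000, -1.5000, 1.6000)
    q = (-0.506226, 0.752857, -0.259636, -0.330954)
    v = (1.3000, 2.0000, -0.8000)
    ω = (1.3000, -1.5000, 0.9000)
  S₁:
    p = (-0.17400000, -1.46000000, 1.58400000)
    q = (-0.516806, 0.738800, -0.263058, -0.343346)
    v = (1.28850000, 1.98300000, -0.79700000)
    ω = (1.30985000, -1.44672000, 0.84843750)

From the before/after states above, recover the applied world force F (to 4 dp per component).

F = (-2.3000, -3.4000, 0.6000)

v₁ − v₀ = (-0.01150000, -0.01700000, 0.00300000)
applied force F = (-2.3000, -3.4000, 0.6000)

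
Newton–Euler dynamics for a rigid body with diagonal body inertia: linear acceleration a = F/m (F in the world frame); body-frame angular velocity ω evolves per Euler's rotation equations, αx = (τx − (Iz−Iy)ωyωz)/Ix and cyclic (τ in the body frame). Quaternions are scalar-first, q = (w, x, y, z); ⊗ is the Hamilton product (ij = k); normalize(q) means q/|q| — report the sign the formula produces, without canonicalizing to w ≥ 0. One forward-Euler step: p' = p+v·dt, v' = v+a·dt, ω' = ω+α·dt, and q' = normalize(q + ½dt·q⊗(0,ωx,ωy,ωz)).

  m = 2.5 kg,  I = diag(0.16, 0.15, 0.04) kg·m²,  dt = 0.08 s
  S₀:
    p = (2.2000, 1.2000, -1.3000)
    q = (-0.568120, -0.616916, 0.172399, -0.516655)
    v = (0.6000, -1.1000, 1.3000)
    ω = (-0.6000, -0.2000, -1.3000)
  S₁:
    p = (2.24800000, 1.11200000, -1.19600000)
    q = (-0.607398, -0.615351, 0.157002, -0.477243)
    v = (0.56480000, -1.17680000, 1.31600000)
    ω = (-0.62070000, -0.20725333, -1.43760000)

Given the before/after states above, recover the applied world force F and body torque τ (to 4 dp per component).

F = (-1.1000, -2.4000, 0.5000)
τ = (-0.0700, 0.0800, -0.0700)

rate change Δω = (-0.02070000, -0.00725333, -0.13760000)
gyro term ω₀×Iω₀ = (-0.0286, 0.0936, -0.0012)
τ = I·(Δω/dt) + ω₀×(Iω₀) = (-0.0700, 0.0800, -0.0700)
Δv = v₁−v₀ = (-0.03520000, -0.07680000, 0.01600000)
m·(v₁−v₀)/dt = (-1.1000, -2.4000, 0.5000)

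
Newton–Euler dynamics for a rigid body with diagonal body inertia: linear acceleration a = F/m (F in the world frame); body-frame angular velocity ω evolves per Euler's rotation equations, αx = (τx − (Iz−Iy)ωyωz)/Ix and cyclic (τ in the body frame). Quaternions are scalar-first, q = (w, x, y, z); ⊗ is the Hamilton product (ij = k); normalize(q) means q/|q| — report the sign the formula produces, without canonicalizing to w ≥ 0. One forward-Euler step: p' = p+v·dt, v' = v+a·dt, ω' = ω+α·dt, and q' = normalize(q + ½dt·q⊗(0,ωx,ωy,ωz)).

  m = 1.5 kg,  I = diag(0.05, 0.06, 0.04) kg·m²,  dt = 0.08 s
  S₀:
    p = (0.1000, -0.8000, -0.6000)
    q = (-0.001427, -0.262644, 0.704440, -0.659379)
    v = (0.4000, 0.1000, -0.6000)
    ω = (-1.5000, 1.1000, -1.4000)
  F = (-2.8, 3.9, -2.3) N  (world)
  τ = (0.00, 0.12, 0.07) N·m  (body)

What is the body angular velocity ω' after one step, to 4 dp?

precession coupling ω×(Iω) = (0.0308, 0.0210, -0.0165)
angular accel α = (-0.6160, 1.6500, 2.1625)
new body rate ω' = (-1.5493, 1.2320, -1.2270)

ω' = (-1.5493, 1.2320, -1.2270)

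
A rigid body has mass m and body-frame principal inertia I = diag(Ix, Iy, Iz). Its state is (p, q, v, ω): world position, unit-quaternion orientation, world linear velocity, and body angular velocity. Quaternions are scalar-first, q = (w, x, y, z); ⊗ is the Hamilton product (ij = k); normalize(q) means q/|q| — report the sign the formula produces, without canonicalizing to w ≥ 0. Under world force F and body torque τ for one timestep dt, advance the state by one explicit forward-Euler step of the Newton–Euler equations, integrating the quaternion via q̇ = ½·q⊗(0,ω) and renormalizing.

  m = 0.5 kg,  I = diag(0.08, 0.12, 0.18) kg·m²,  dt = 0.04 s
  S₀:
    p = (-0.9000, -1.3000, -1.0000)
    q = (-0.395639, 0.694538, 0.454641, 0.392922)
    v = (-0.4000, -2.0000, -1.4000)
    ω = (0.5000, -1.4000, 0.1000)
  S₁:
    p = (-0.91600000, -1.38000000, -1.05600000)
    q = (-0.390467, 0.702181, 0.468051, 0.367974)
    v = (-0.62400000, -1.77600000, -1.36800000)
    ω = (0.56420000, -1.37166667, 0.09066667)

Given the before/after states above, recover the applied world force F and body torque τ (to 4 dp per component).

Δv = v₁−v₀ = (-0.22400000, 0.22400000, 0.03200000)
applied force F = (-2.8000, 2.8000, 0.4000)
rate change Δω = (0.06420000, 0.02833333, -0.00933333)
I·α + gyro = (0.1200, 0.0800, -0.0700)

F = (-2.8000, 2.8000, 0.4000)
τ = (0.1200, 0.0800, -0.0700)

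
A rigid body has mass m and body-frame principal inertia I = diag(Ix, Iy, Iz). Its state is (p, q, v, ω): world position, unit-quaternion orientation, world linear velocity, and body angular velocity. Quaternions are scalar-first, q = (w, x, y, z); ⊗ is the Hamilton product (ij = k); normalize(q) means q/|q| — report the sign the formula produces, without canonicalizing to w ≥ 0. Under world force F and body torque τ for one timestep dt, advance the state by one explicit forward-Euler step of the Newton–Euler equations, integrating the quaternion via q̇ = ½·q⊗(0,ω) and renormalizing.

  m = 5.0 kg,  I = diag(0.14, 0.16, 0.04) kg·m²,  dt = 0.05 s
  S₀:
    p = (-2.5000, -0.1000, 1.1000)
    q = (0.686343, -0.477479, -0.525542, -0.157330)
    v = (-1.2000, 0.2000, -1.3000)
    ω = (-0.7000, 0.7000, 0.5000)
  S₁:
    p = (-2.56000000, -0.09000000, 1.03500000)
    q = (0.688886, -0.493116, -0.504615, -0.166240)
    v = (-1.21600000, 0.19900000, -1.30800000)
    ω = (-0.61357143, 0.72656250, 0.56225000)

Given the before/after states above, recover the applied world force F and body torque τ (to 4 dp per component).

F = (-1.6000, -0.1000, -0.8000)
τ = (0.2000, 0.0500, 0.0400)

velocity change Δv = (-0.01600000, -0.00100000, -0.00800000)
F = m·Δv/dt = (-1.6000, -0.1000, -0.8000)
ω₁ − ω₀ = (0.08642857, 0.02656250, 0.06225000)
gyro term ω₀×Iω₀ = (-0.0420, -0.0350, -0.0098)
τ = I·(Δω/dt) + ω₀×(Iω₀) = (0.2000, 0.0500, 0.0400)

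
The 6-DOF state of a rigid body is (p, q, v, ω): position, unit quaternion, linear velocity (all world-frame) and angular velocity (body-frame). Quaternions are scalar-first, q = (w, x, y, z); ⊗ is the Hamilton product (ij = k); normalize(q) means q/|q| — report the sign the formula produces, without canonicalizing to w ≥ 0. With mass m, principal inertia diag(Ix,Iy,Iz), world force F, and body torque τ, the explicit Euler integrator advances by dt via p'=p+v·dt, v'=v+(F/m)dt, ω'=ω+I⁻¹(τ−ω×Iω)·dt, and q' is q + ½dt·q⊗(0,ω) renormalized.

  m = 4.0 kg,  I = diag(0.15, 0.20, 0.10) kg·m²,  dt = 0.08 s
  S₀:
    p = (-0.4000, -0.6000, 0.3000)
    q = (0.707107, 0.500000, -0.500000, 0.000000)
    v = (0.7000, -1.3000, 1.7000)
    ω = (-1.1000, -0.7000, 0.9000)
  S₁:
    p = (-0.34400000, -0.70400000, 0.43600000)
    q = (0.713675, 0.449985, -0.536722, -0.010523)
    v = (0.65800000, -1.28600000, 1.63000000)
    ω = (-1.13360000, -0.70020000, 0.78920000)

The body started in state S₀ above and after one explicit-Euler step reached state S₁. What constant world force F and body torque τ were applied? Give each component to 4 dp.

Δω = ω₁−ω₀ = (-0.03360000, -0.00020000, -0.11080000)
applied torque τ = (0.0000, -0.0500, -0.1000)
velocity change Δv = (-0.04200000, 0.01400000, -0.07000000)
m·(v₁−v₀)/dt = (-2.1000, 0.7000, -3.5000)

F = (-2.1000, 0.7000, -3.5000)
τ = (0.0000, -0.0500, -0.1000)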